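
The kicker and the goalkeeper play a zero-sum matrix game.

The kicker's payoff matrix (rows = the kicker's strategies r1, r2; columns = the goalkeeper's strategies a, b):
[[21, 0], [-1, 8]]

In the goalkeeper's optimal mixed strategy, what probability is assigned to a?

4/15

Row minima are 0 and -1, so the kicker's maximin is 0; column maxima are 21 and 8, so the goalkeeper's minimax is 8. These differ, so the equilibrium is in mixed strategies.
Let the goalkeeper play a with probability q. The kicker is indifferent when 21q = −q + 8(1−q), giving q = 4/15.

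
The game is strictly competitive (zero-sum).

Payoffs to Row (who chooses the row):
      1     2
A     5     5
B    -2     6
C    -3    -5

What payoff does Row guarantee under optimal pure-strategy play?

Row minima: 5, -2, -5 → Row's maximin is 5.
Column maxima: 5, 6 → Column's minimax is 5.
They coincide at (A, 1), so the value is 5.

5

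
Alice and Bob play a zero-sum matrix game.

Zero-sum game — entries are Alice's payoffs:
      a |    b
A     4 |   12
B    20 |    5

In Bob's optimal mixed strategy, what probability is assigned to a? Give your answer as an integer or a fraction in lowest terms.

7/23

Row minima are 4 and 5, so Alice's maximin is 5; column maxima are 20 and 12, so Bob's minimax is 12. These differ, so the equilibrium is in mixed strategies.
Let Bob play a with probability q. Alice is indifferent when 4q + 12(1−q) = 20q + 5(1−q), giving q = 7/23.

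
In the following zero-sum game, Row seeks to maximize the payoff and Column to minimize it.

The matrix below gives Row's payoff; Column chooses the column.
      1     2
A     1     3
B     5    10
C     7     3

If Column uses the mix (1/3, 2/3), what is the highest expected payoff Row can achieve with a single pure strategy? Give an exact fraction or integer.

A: (1)·(1/3) + (3)·(2/3) = 7/3.
B: (5)·(1/3) + (10)·(2/3) = 25/3.
C: (7)·(1/3) + (3)·(2/3) = 13/3.
The best pure response is B with expected payoff 25/3.

25/3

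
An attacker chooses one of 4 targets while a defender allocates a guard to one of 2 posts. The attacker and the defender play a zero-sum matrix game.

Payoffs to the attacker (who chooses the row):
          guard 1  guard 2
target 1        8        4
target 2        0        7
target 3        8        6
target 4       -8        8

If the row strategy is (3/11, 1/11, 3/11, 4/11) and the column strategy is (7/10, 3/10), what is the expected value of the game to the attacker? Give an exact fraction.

29/10

Against (7/10, 3/10), each row's expected payoff is target 1: 34/5; target 2: 21/10; target 3: 37/5; target 4: -16/5.
Taking the (3/11, 1/11, 3/11, 4/11)-weighted average: (3/11)·(34/5) + (1/11)·(21/10) + (3/11)·(37/5) + (4/11)·(-16/5) = 29/10.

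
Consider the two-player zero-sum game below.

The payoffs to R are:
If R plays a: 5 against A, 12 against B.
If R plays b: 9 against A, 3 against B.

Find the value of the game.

93/13

Row minima are 5 and 3, so R's maximin is 5; column maxima are 9 and 12, so C's minimax is 9. These differ, so the equilibrium is in mixed strategies.
Let R play a with probability p. C is indifferent when 5p + 9(1−p) = 12p + 3(1−p), giving p = 6/13.
Let C play A with probability q. R is indifferent when 5q + 12(1−q) = 9q + 3(1−q), giving q = 9/13.
The value is 5·(9/13) + (12)·(4/13) = 93/13.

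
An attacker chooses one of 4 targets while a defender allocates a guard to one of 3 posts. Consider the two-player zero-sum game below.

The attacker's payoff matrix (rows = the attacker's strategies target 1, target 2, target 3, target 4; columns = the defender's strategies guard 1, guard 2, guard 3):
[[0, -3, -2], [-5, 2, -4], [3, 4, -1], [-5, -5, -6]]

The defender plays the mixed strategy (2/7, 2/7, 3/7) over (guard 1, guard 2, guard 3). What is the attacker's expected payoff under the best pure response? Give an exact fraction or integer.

11/7

target 1: (0)·(2/7) + (-3)·(2/7) + (-2)·(3/7) = -12/7.
target 2: (-5)·(2/7) + (2)·(2/7) + (-4)·(3/7) = -18/7.
target 3: (3)·(2/7) + (4)·(2/7) + (-1)·(3/7) = 11/7.
target 4: (-5)·(2/7) + (-5)·(2/7) + (-6)·(3/7) = -38/7.
The best pure response is target 3 with expected payoff 11/7.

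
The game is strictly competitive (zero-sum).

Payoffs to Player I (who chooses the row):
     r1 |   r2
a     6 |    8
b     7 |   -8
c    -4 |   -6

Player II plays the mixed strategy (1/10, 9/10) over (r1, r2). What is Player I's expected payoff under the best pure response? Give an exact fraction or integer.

39/5

a: (6)·(1/10) + (8)·(9/10) = 39/5.
b: (7)·(1/10) + (-8)·(9/10) = -13/2.
c: (-4)·(1/10) + (-6)·(9/10) = -29/5.
The best pure response is a with expected payoff 39/5.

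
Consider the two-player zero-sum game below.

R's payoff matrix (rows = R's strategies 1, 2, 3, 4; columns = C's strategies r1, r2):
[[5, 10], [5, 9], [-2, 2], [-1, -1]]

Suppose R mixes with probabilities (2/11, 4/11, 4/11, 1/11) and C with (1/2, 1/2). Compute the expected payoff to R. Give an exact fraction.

42/11

Against (1/2, 1/2), each row's expected payoff is 1: 15/2; 2: 7; 3: 0; 4: -1.
Taking the (2/11, 4/11, 4/11, 1/11)-weighted average: (2/11)·(15/2) + (4/11)·(7) + (4/11)·(0) + (1/11)·(-1) = 42/11.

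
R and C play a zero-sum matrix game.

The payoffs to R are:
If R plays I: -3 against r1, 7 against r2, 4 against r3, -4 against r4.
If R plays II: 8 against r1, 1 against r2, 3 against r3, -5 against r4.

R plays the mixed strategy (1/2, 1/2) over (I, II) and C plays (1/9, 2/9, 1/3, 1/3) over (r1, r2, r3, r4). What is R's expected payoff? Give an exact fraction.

Against (1/9, 2/9, 1/3, 1/3), each row's expected payoff is I: 11/9; II: 4/9.
Taking the (1/2, 1/2)-weighted average: (1/2)·(11/9) + (1/2)·(4/9) = 5/6.

5/6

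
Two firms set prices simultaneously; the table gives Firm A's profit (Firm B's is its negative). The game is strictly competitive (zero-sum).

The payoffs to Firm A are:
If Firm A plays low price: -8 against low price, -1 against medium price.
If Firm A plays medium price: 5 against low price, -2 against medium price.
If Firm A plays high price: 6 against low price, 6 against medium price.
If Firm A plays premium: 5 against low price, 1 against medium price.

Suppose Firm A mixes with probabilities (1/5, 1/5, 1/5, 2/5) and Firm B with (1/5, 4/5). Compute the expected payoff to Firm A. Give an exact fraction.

33/25

Against (1/5, 4/5), each row's expected payoff is low price: -12/5; medium price: -3/5; high price: 6; premium: 9/5.
Taking the (1/5, 1/5, 1/5, 2/5)-weighted average: (1/5)·(-12/5) + (1/5)·(-3/5) + (1/5)·(6) + (2/5)·(9/5) = 33/25.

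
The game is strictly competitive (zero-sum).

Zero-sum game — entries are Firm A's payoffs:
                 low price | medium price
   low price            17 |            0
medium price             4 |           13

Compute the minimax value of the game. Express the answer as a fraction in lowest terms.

Row minima are 0 and 4, so Firm A's maximin is 4; column maxima are 17 and 13, so Firm B's minimax is 13. These differ, so the equilibrium is in mixed strategies.
Let Firm A play low price with probability p. Firm B is indifferent when 17p + 4(1−p) = 13(1−p), giving p = 9/26.
Let Firm B play low price with probability q. Firm A is indifferent when 17q = 4q + 13(1−q), giving q = 1/2.
The value is 17·(1/2) + (0)·(1/2) = 17/2.

17/2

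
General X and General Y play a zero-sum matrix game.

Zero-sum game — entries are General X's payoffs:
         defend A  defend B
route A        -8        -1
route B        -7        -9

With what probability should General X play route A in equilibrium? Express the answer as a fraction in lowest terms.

2/9

Row minima are -8 and -9, so General X's maximin is -8; column maxima are -7 and -1, so General Y's minimax is -7. These differ, so the equilibrium is in mixed strategies.
Let General X play route A with probability p. General Y is indifferent when −8p − 7(1−p) = −p − 9(1−p), giving p = 2/9.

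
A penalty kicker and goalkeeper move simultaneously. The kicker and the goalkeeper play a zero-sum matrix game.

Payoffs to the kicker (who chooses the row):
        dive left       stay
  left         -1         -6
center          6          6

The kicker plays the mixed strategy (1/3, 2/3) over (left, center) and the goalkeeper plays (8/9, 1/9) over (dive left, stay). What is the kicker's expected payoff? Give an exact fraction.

94/27

Against (8/9, 1/9), each row's expected payoff is left: -14/9; center: 6.
Taking the (1/3, 2/3)-weighted average: (1/3)·(-14/9) + (2/3)·(6) = 94/27.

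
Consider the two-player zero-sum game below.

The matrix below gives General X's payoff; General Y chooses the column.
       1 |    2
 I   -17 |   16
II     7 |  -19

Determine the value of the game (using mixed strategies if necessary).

Row minima are -17 and -19, so General X's maximin is -17; column maxima are 7 and 16, so General Y's minimax is 7. These differ, so the equilibrium is in mixed strategies.
Let General X play I with probability p. General Y is indifferent when −17p + 7(1−p) = 16p − 19(1−p), giving p = 26/59.
Let General Y play 1 with probability q. General X is indifferent when −17q + 16(1−q) = 7q − 19(1−q), giving q = 35/59.
The value is -17·(35/59) + (16)·(24/59) = -211/59.

-211/59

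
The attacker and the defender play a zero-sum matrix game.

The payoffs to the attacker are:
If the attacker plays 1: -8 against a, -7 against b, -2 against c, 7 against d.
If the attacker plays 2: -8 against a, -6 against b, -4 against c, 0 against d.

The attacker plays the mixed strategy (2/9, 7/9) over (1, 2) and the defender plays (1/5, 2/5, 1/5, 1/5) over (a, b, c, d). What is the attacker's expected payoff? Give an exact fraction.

Against (1/5, 2/5, 1/5, 1/5), each row's expected payoff is 1: -17/5; 2: -24/5.
Taking the (2/9, 7/9)-weighted average: (2/9)·(-17/5) + (7/9)·(-24/5) = -202/45.

-202/45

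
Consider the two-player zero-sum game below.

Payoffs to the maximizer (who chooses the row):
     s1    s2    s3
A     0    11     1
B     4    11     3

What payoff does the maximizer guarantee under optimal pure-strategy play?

3

Row minima: 0, 3 → the maximizer's maximin is 3.
Column maxima: 4, 11, 3 → the minimizer's minimax is 3.
They coincide at (B, s3), so the value is 3.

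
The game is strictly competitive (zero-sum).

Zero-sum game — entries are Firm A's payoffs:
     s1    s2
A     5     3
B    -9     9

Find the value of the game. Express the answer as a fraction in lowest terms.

18/5

Row minima are 3 and -9, so Firm A's maximin is 3; column maxima are 5 and 9, so Firm B's minimax is 5. These differ, so the equilibrium is in mixed strategies.
Let Firm A play A with probability p. Firm B is indifferent when 5p − 9(1−p) = 3p + 9(1−p), giving p = 9/10.
Let Firm B play s1 with probability q. Firm A is indifferent when 5q + 3(1−q) = −9q + 9(1−q), giving q = 3/10.
The value is 5·(3/10) + (3)·(7/10) = 18/5.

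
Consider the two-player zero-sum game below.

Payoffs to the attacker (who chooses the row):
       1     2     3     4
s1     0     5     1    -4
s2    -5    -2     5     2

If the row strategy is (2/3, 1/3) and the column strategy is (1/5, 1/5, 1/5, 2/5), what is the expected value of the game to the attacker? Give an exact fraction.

Against (1/5, 1/5, 1/5, 2/5), each row's expected payoff is s1: -2/5; s2: 2/5.
Taking the (2/3, 1/3)-weighted average: (2/3)·(-2/5) + (1/3)·(2/5) = -2/15.

-2/15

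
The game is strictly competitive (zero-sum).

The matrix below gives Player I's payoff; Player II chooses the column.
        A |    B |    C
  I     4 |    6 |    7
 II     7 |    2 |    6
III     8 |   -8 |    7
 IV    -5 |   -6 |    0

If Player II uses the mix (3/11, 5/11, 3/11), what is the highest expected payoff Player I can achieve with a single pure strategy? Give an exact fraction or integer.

I: (4)·(3/11) + (6)·(5/11) + (7)·(3/11) = 63/11.
II: (7)·(3/11) + (2)·(5/11) + (6)·(3/11) = 49/11.
III: (8)·(3/11) + (-8)·(5/11) + (7)·(3/11) = 5/11.
IV: (-5)·(3/11) + (-6)·(5/11) + (0)·(3/11) = -45/11.
The best pure response is I with expected payoff 63/11.

63/11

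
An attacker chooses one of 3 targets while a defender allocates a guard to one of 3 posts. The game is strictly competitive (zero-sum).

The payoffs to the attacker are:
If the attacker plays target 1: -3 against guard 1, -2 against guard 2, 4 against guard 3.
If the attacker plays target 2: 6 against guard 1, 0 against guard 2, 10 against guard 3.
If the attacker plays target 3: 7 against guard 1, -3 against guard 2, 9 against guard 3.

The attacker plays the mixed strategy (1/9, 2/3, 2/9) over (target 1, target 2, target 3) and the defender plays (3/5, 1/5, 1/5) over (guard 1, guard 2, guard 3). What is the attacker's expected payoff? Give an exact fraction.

43/9

Against (3/5, 1/5, 1/5), each row's expected payoff is target 1: -7/5; target 2: 28/5; target 3: 27/5.
Taking the (1/9, 2/3, 2/9)-weighted average: (1/9)·(-7/5) + (2/3)·(28/5) + (2/9)·(27/5) = 43/9.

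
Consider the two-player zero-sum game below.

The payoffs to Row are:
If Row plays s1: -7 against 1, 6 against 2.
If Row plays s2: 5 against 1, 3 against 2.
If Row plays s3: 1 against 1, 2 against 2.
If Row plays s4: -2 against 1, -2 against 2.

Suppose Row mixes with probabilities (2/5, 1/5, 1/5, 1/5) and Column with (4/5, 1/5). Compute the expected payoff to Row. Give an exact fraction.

Against (4/5, 1/5), each row's expected payoff is s1: -22/5; s2: 23/5; s3: 6/5; s4: -2.
Taking the (2/5, 1/5, 1/5, 1/5)-weighted average: (2/5)·(-22/5) + (1/5)·(23/5) + (1/5)·(6/5) + (1/5)·(-2) = -1.

-1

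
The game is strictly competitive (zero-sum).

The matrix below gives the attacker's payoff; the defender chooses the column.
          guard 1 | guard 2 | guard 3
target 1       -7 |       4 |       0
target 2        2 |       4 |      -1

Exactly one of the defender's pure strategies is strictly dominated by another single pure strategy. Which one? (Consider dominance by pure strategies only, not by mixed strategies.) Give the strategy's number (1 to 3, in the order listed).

The defender prefers columns that give the attacker less. Compare guard 2 with guard 1: -7 < 4, 2 < 4.
So guard 1 strictly dominates guard 2 for the defender; guard 2 is strictly dominated.

2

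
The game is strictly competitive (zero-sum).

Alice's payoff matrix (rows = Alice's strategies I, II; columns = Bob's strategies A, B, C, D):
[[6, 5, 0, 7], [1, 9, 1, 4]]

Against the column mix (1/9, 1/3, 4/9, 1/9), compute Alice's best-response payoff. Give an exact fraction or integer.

I: (6)·(1/9) + (5)·(1/3) + (0)·(4/9) + (7)·(1/9) = 28/9.
II: (1)·(1/9) + (9)·(1/3) + (1)·(4/9) + (4)·(1/9) = 4.
The best pure response is II with expected payoff 4.

4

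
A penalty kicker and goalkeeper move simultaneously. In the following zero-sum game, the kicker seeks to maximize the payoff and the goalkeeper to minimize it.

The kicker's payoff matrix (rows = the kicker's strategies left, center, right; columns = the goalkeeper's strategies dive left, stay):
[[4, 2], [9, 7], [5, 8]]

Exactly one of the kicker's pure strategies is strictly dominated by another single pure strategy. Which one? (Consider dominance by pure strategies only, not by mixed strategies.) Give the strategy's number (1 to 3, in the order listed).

1

Compare left with center: 9 > 4, 7 > 2.
So center strictly dominates left for the kicker; left is strictly dominated.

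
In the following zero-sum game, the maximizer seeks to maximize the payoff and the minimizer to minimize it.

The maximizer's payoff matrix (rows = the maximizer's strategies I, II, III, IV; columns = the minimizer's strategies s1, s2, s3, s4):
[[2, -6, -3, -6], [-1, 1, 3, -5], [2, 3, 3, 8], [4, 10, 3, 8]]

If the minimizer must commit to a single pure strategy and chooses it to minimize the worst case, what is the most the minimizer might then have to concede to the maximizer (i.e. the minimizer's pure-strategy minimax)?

3

The worst case (largest entry) in each column is s1: 4, s2: 10, s3: 3, s4: 8.
The best (smallest) of these is 3.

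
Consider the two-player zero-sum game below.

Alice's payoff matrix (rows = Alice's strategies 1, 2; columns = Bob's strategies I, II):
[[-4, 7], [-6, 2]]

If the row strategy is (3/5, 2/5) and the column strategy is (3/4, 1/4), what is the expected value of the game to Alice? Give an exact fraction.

Against (3/4, 1/4), each row's expected payoff is 1: -5/4; 2: -4.
Taking the (3/5, 2/5)-weighted average: (3/5)·(-5/4) + (2/5)·(-4) = -47/20.

-47/20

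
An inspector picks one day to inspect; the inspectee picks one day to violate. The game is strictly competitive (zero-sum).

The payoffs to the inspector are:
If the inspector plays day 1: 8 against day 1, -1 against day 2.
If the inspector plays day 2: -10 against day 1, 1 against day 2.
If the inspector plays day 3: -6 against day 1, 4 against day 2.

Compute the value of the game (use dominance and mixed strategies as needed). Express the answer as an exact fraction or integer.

26/19

Row day 2 is strictly dominated by row day 3, so the inspector never plays it.
The remaining 2×2 game on (day 1, day 3) × (day 1, day 2) has no saddle point. Let the inspector play day 1 with probability p; indifference gives 8p − 6(1−p) = −p + 4(1−p), so p = 10/19.
Similarly the inspectee's optimal q on day 1 is 5/19, and the value is 8·(5/19) + (-1)·(14/19) = 26/19.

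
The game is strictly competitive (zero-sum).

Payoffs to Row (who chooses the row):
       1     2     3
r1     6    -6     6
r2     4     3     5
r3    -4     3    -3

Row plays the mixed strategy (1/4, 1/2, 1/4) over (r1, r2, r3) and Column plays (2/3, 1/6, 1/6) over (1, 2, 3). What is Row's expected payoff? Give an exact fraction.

7/3

Against (2/3, 1/6, 1/6), each row's expected payoff is r1: 4; r2: 4; r3: -8/3.
Taking the (1/4, 1/2, 1/4)-weighted average: (1/4)·(4) + (1/2)·(4) + (1/4)·(-8/3) = 7/3.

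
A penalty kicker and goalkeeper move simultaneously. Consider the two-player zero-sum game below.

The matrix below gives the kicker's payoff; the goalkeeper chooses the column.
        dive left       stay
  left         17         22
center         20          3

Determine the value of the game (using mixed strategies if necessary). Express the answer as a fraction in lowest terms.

389/22

Row minima are 17 and 3, so the kicker's maximin is 17; column maxima are 20 and 22, so the goalkeeper's minimax is 20. These differ, so the equilibrium is in mixed strategies.
Let the kicker play left with probability p. The goalkeeper is indifferent when 17p + 20(1−p) = 22p + 3(1−p), giving p = 17/22.
Let the goalkeeper play dive left with probability q. The kicker is indifferent when 17q + 22(1−q) = 20q + 3(1−q), giving q = 19/22.
The value is 17·(19/22) + (22)·(3/22) = 389/22.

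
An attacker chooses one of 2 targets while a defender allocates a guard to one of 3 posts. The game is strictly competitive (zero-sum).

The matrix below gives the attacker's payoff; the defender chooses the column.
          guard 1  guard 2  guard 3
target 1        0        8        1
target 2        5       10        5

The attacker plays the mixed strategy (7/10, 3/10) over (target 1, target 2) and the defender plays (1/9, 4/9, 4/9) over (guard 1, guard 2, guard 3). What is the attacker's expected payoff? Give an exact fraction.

149/30

Against (1/9, 4/9, 4/9), each row's expected payoff is target 1: 4; target 2: 65/9.
Taking the (7/10, 3/10)-weighted average: (7/10)·(4) + (3/10)·(65/9) = 149/30.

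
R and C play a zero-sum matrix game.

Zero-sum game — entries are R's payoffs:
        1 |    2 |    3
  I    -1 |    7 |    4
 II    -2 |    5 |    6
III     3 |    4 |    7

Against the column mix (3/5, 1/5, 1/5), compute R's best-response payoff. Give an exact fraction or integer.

4

I: (-1)·(3/5) + (7)·(1/5) + (4)·(1/5) = 8/5.
II: (-2)·(3/5) + (5)·(1/5) + (6)·(1/5) = 1.
III: (3)·(3/5) + (4)·(1/5) + (7)·(1/5) = 4.
The best pure response is III with expected payoff 4.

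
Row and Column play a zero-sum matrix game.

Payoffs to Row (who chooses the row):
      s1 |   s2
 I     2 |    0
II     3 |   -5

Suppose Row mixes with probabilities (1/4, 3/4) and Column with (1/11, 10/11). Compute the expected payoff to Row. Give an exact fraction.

-139/44

Against (1/11, 10/11), each row's expected payoff is I: 2/11; II: -47/11.
Taking the (1/4, 3/4)-weighted average: (1/4)·(2/11) + (3/4)·(-47/11) = -139/44.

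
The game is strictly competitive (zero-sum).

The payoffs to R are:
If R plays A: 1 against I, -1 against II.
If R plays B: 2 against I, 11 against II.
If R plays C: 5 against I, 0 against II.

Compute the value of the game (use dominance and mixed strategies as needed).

55/14

Row A is strictly dominated by row C, so R never plays it.
The remaining 2×2 game on (B, C) × (I, II) has no saddle point. Let R play B with probability p; indifference gives 2p + 5(1−p) = 11p, so p = 5/14.
Similarly C's optimal q on I is 11/14, and the value is 2·(11/14) + (11)·(3/14) = 55/14.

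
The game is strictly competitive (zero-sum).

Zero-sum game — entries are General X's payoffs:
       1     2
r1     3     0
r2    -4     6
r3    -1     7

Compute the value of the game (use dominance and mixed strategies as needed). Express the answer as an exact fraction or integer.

Row r2 is strictly dominated by row r3, so General X never plays it.
The remaining 2×2 game on (r1, r3) × (1, 2) has no saddle point. Let General X play r1 with probability p; indifference gives 3p − (1−p) = 7(1−p), so p = 8/11.
Similarly General Y's optimal q on 1 is 7/11, and the value is 3·(7/11) + (0)·(4/11) = 21/11.

21/11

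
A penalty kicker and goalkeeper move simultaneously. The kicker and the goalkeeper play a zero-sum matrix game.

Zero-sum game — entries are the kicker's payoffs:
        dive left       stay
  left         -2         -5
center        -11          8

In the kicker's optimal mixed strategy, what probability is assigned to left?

Row minima are -5 and -11, so the kicker's maximin is -5; column maxima are -2 and 8, so the goalkeeper's minimax is -2. These differ, so the equilibrium is in mixed strategies.
Let the kicker play left with probability p. The goalkeeper is indifferent when −2p − 11(1−p) = −5p + 8(1−p), giving p = 19/22.

19/22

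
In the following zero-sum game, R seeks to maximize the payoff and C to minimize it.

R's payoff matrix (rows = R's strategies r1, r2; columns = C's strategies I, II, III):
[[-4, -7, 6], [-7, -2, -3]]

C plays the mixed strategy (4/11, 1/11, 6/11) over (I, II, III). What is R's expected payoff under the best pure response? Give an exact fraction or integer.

r1: (-4)·(4/11) + (-7)·(1/11) + (6)·(6/11) = 13/11.
r2: (-7)·(4/11) + (-2)·(1/11) + (-3)·(6/11) = -48/11.
The best pure response is r1 with expected payoff 13/11.

13/11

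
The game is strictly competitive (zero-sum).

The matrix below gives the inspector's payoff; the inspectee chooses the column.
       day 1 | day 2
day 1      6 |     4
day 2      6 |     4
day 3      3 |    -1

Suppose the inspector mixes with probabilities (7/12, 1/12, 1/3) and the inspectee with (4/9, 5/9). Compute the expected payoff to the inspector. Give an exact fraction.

95/27

Against (4/9, 5/9), each row's expected payoff is day 1: 44/9; day 2: 44/9; day 3: 7/9.
Taking the (7/12, 1/12, 1/3)-weighted average: (7/12)·(44/9) + (1/12)·(44/9) + (1/3)·(7/9) = 95/27.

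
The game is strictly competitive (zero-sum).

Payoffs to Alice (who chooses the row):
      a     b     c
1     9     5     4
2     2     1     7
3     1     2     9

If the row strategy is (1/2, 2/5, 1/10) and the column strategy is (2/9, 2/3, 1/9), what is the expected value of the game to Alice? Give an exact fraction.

39/10

Against (2/9, 2/3, 1/9), each row's expected payoff is 1: 52/9; 2: 17/9; 3: 23/9.
Taking the (1/2, 2/5, 1/10)-weighted average: (1/2)·(52/9) + (2/5)·(17/9) + (1/10)·(23/9) = 39/10.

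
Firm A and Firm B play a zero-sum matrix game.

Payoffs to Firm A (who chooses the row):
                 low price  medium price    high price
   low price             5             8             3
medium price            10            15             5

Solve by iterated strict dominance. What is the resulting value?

5

Row low price is strictly dominated by row medium price (10>5, 15>8, 5>3); eliminate low price.
Column low price is strictly dominated by high price for Firm B (5<10); eliminate low price.
Column medium price is strictly dominated by high price for Firm B (5<15); eliminate medium price.
Only (medium price, high price) remains, with payoff 5.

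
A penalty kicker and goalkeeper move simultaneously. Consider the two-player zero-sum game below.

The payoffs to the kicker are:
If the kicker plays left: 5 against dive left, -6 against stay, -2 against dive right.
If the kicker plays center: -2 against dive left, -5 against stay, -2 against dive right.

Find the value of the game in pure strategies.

-5

Row minima: -6, -5 → the kicker's maximin is -5.
Column maxima: 5, -5, -2 → the goalkeeper's minimax is -5.
They coincide at (center, stay), so the value is -5.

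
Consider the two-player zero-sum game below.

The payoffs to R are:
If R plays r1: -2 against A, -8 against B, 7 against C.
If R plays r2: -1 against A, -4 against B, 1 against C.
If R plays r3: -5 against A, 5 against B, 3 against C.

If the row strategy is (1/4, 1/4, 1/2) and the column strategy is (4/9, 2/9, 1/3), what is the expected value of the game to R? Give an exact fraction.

Against (4/9, 2/9, 1/3), each row's expected payoff is r1: -1/3; r2: -1; r3: -1/9.
Taking the (1/4, 1/4, 1/2)-weighted average: (1/4)·(-1/3) + (1/4)·(-1) + (1/2)·(-1/9) = -7/18.

-7/18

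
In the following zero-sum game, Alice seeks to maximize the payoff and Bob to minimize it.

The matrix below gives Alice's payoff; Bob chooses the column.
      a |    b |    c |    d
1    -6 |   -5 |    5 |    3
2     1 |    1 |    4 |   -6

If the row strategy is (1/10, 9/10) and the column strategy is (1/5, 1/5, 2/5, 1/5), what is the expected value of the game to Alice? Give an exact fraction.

Against (1/5, 1/5, 2/5, 1/5), each row's expected payoff is 1: 2/5; 2: 4/5.
Taking the (1/10, 9/10)-weighted average: (1/10)·(2/5) + (9/10)·(4/5) = 19/25.

19/25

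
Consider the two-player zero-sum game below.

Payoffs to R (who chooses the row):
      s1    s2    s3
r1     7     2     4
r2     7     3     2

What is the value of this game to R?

8/3

Column s1 is strictly dominated by s3 for C (it gives R more in every row).
The remaining 2×2 game on (r1, r2) × (s2, s3) has no saddle point. Let R play r1 with probability p; indifference gives 2p + 3(1−p) = 4p + 2(1−p), so p = 1/3.
Similarly C's optimal q on s2 is 2/3, and the value is 2·(2/3) + (4)·(1/3) = 8/3.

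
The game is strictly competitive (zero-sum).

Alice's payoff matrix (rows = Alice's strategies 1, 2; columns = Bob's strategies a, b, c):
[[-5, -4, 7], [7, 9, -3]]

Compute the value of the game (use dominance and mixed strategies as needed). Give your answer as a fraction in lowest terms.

17/11

Column b is strictly dominated by a for Bob (it gives Alice more in every row).
The remaining 2×2 game on (1, 2) × (a, c) has no saddle point. Let Alice play 1 with probability p; indifference gives −5p + 7(1−p) = 7p − 3(1−p), so p = 5/11.
Similarly Bob's optimal q on a is 5/11, and the value is -5·(5/11) + (7)·(6/11) = 17/11.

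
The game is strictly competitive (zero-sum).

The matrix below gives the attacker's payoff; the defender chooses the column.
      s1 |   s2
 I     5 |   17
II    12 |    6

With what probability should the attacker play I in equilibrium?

Row minima are 5 and 6, so the attacker's maximin is 6; column maxima are 12 and 17, so the defender's minimax is 12. These differ, so the equilibrium is in mixed strategies.
Let the attacker play I with probability p. The defender is indifferent when 5p + 12(1−p) = 17p + 6(1−p), giving p = 1/3.

1/3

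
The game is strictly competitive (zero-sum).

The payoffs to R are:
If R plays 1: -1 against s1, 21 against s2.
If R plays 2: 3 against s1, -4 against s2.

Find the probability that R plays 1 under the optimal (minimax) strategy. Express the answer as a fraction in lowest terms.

7/29

Row minima are -1 and -4, so R's maximin is -1; column maxima are 3 and 21, so C's minimax is 3. These differ, so the equilibrium is in mixed strategies.
Let R play 1 with probability p. C is indifferent when −p + 3(1−p) = 21p − 4(1−p), giving p = 7/29.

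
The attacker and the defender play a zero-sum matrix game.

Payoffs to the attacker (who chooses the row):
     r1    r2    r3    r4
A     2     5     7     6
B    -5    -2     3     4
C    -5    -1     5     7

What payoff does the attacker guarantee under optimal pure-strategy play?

2

Row minima: 2, -5, -5 → the attacker's maximin is 2.
Column maxima: 2, 5, 7, 7 → the defender's minimax is 2.
They coincide at (A, r1), so the value is 2.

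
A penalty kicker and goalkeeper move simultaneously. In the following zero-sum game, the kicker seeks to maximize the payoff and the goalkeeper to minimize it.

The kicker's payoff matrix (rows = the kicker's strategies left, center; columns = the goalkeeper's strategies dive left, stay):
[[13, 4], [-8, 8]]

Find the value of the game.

136/25

Row minima are 4 and -8, so the kicker's maximin is 4; column maxima are 13 and 8, so the goalkeeper's minimax is 8. These differ, so the equilibrium is in mixed strategies.
Let the kicker play left with probability p. The goalkeeper is indifferent when 13p − 8(1−p) = 4p + 8(1−p), giving p = 16/25.
Let the goalkeeper play dive left with probability q. The kicker is indifferent when 13q + 4(1−q) = −8q + 8(1−q), giving q = 4/25.
The value is 13·(4/25) + (4)·(21/25) = 136/25.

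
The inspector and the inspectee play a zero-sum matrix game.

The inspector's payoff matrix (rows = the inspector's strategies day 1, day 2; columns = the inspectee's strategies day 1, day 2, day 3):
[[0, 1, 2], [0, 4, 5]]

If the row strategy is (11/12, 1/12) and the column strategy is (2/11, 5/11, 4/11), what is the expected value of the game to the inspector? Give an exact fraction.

Against (2/11, 5/11, 4/11), each row's expected payoff is day 1: 13/11; day 2: 40/11.
Taking the (11/12, 1/12)-weighted average: (11/12)·(13/11) + (1/12)·(40/11) = 61/44.

61/44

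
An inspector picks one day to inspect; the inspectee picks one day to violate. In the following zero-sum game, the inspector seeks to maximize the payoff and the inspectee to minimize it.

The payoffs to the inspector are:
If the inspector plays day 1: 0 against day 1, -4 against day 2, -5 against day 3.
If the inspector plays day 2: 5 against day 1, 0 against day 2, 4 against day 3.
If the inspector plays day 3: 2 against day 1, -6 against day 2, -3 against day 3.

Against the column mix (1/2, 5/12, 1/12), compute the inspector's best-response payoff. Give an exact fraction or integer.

17/6

day 1: (0)·(1/2) + (-4)·(5/12) + (-5)·(1/12) = -25/12.
day 2: (5)·(1/2) + (0)·(5/12) + (4)·(1/12) = 17/6.
day 3: (2)·(1/2) + (-6)·(5/12) + (-3)·(1/12) = -7/4.
The best pure response is day 2 with expected payoff 17/6.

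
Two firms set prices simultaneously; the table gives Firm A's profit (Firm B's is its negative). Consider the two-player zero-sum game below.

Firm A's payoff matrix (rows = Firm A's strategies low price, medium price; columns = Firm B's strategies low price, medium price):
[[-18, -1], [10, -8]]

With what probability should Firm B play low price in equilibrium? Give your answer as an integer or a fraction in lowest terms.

Row minima are -18 and -8, so Firm A's maximin is -8; column maxima are 10 and -1, so Firm B's minimax is -1. These differ, so the equilibrium is in mixed strategies.
Let Firm B play low price with probability q. Firm A is indifferent when −18q − (1−q) = 10q − 8(1−q), giving q = 1/5.

1/5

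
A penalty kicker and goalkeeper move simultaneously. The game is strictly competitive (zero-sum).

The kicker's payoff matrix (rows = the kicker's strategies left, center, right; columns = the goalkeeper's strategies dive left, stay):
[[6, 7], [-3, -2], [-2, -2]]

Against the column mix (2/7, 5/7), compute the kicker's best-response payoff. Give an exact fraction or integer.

left: (6)·(2/7) + (7)·(5/7) = 47/7.
center: (-3)·(2/7) + (-2)·(5/7) = -16/7.
right: (-2)·(2/7) + (-2)·(5/7) = -2.
The best pure response is left with expected payoff 47/7.

47/7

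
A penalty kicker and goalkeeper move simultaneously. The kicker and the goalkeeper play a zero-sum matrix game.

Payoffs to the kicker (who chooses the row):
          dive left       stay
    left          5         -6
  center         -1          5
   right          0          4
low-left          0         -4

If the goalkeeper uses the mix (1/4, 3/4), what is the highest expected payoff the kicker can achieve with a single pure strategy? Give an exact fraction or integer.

7/2

left: (5)·(1/4) + (-6)·(3/4) = -13/4.
center: (-1)·(1/4) + (5)·(3/4) = 7/2.
right: (0)·(1/4) + (4)·(3/4) = 3.
low-left: (0)·(1/4) + (-4)·(3/4) = -3.
The best pure response is center with expected payoff 7/2.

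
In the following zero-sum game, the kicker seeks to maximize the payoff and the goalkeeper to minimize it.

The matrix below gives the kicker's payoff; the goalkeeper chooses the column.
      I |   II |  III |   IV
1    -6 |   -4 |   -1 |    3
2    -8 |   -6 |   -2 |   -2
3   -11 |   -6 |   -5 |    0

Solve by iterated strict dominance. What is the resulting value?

Column III is strictly dominated by I for the goalkeeper (-6<-1, -8<-2, -11<-5); eliminate III.
Column IV is strictly dominated by I for the goalkeeper (-6<3, -8<-2, -11<0); eliminate IV.
Column II is strictly dominated by I for the goalkeeper (-6<-4, -8<-6, -11<-6); eliminate II.
Row 2 is strictly dominated by row 1 (-6>-8); eliminate 2.
Row 3 is strictly dominated by row 1 (-6>-11); eliminate 3.
Only (1, I) remains, with payoff -6.

-6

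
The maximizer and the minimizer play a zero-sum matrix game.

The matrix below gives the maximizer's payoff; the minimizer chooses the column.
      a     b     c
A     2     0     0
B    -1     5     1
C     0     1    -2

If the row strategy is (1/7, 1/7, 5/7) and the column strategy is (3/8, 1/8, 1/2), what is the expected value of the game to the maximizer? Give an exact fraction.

Against (3/8, 1/8, 1/2), each row's expected payoff is A: 3/4; B: 3/4; C: -7/8.
Taking the (1/7, 1/7, 5/7)-weighted average: (1/7)·(3/4) + (1/7)·(3/4) + (5/7)·(-7/8) = -23/56.

-23/56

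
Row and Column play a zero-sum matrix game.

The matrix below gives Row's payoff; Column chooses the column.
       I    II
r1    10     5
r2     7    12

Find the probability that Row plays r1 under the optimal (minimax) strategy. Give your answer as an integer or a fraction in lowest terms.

Row minima are 5 and 7, so Row's maximin is 7; column maxima are 10 and 12, so Column's minimax is 10. These differ, so the equilibrium is in mixed strategies.
Let Row play r1 with probability p. Column is indifferent when 10p + 7(1−p) = 5p + 12(1−p), giving p = 1/2.

1/2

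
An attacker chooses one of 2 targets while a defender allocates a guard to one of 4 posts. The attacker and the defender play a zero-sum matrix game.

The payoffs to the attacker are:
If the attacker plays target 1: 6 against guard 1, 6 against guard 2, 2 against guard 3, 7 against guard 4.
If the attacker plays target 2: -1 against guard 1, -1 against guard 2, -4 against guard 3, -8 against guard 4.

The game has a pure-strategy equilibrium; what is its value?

Row minima: 2, -8 → the attacker's maximin is 2.
Column maxima: 6, 6, 2, 7 → the defender's minimax is 2.
They coincide at (target 1, guard 3), so the value is 2.

2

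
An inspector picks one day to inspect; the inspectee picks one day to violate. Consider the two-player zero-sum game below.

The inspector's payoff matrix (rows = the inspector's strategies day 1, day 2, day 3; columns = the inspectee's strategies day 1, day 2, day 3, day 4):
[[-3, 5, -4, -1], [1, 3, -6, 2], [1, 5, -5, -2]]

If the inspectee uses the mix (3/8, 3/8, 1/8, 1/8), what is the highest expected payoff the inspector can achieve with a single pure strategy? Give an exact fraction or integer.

day 1: (-3)·(3/8) + (5)·(3/8) + (-4)·(1/8) + (-1)·(1/8) = 1/8.
day 2: (1)·(3/8) + (3)·(3/8) + (-6)·(1/8) + (2)·(1/8) = 1.
day 3: (1)·(3/8) + (5)·(3/8) + (-5)·(1/8) + (-2)·(1/8) = 11/8.
The best pure response is day 3 with expected payoff 11/8.

11/8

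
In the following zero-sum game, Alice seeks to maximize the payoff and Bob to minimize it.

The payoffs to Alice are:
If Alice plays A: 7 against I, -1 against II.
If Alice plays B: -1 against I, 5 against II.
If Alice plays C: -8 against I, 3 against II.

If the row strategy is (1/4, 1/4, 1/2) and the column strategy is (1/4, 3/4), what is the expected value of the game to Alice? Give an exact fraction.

Against (1/4, 3/4), each row's expected payoff is A: 1; B: 7/2; C: 1/4.
Taking the (1/4, 1/4, 1/2)-weighted average: (1/4)·(1) + (1/4)·(7/2) + (1/2)·(1/4) = 5/4.

5/4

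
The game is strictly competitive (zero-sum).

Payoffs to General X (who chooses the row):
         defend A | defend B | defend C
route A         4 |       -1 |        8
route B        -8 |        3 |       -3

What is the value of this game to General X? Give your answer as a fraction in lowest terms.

Column defend C is strictly dominated by defend A for General Y (it gives General X more in every row).
The remaining 2×2 game on (route A, route B) × (defend A, defend B) has no saddle point. Let General X play route A with probability p; indifference gives 4p − 8(1−p) = −p + 3(1−p), so p = 11/16.
Similarly General Y's optimal q on defend A is 1/4, and the value is 4·(1/4) + (-1)·(3/4) = 1/4.

1/4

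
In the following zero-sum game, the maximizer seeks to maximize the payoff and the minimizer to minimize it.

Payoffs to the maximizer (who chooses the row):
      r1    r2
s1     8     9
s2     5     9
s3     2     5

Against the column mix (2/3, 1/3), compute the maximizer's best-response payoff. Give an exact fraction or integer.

s1: (8)·(2/3) + (9)·(1/3) = 25/3.
s2: (5)·(2/3) + (9)·(1/3) = 19/3.
s3: (2)·(2/3) + (5)·(1/3) = 3.
The best pure response is s1 with expected payoff 25/3.

25/3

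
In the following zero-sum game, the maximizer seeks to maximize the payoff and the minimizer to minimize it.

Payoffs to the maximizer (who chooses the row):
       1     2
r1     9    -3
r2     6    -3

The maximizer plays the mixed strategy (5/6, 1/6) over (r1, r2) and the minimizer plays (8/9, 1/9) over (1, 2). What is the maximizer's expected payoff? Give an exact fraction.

Against (8/9, 1/9), each row's expected payoff is r1: 23/3; r2: 5.
Taking the (5/6, 1/6)-weighted average: (5/6)·(23/3) + (1/6)·(5) = 65/9.

65/9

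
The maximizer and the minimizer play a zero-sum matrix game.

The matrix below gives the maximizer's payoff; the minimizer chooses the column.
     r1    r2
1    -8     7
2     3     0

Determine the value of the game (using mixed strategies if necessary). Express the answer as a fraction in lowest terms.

Row minima are -8 and 0, so the maximizer's maximin is 0; column maxima are 3 and 7, so the minimizer's minimax is 3. These differ, so the equilibrium is in mixed strategies.
Let the maximizer play 1 with probability p. The minimizer is indifferent when −8p + 3(1−p) = 7p, giving p = 1/6.
Let the minimizer play r1 with probability q. The maximizer is indifferent when −8q + 7(1−q) = 3q, giving q = 7/18.
The value is -8·(7/18) + (7)·(11/18) = 7/6.

7/6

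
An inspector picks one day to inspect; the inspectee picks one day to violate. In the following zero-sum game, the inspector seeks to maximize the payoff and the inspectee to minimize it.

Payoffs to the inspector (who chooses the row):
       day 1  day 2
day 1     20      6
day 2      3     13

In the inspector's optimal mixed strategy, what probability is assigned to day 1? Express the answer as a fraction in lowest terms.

5/12

Row minima are 6 and 3, so the inspector's maximin is 6; column maxima are 20 and 13, so the inspectee's minimax is 13. These differ, so the equilibrium is in mixed strategies.
Let the inspector play day 1 with probability p. The inspectee is indifferent when 20p + 3(1−p) = 6p + 13(1−p), giving p = 5/12.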